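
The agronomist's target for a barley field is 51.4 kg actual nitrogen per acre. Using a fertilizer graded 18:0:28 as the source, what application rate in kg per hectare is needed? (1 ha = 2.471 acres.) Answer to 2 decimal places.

Product per acre = 51.4 / 18% = 285.556 kg.
Convert to per hectare: 285.556 × 2.471 = 705.608 kg.

705.61 kg of product per hectare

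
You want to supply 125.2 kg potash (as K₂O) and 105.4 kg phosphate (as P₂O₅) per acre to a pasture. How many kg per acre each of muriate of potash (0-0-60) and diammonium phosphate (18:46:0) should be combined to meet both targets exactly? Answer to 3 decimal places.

208.667 kg muriate of potash, 229.130 kg diammonium phosphate

With a, b = kg per acre of muriate of potash and diammonium phosphate:
K₂O: 0.6·a + 0·b = 125.2
P₂O₅: 0·a + 0.46·b = 105.4
Solving simultaneously: a = 208.6667, b = 229.1304.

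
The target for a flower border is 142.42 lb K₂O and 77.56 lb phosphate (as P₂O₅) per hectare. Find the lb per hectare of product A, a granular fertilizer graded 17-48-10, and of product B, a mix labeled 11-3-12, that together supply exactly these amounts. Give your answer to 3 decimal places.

Let a = lb of product A, b = lb of product B (per hectare).
K₂O: 0.1·a + 0.12·b = 142.42
P₂O₅: 0.48·a + 0.03·b = 77.56
From row1: a = (142.42 − 0.12·b) / 0.1.
Into row2: 0.48·(142.42 − 0.12·b)/0.1 + 0.03·b = 77.56 → b = 1109.9927, a = 92.2088.

92.209 lb product A, 1109.993 lb product B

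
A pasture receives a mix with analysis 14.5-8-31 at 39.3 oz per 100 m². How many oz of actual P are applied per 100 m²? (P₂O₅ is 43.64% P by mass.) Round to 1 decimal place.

1.4 oz P per hundred sq m

P₂O₅ per 100 m² = 39.3 × 8% = 3.144 oz.
Elemental P = 3.144 × 0.4364 = 1.37204 oz per 100 m².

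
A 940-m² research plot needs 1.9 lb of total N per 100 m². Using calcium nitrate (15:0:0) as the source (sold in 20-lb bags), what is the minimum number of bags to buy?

Product per 100 m² = 1.9 / 15% = 12.6667 lb.
Total product = 12.6667 × 940 / 100 = 119.067 lb.
Bags = ⌈119.067 / 20⌉ = 6.

6 bags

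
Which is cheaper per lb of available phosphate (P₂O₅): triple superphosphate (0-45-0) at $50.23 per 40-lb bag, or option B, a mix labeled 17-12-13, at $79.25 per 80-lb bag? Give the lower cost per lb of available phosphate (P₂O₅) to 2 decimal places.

$2.79 per lb P₂O₅ (triple superphosphate)

triple superphosphate: P₂O₅ per bag = 40 × 45% = 18 lb; cost = 50.23 / 18 = $2.7906/lb P₂O₅.
option B: P₂O₅ per bag = 80 × 12% = 9.6 lb; cost = 79.25 / 9.6 = $8.2552/lb P₂O₅.
triple superphosphate is cheaper.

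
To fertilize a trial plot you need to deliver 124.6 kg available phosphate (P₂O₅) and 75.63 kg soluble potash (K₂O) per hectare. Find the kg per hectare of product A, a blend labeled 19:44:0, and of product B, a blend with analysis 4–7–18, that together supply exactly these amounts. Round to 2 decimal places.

Per-hectare balance (a = product A, b = product B):
P₂O₅: 0.44·a + 0.07·b = 124.6
K₂O: 0·a + 0.18·b = 75.63
Solving simultaneously: a = 216.337, b = 420.167.

216.34 kg product A, 420.17 kg product B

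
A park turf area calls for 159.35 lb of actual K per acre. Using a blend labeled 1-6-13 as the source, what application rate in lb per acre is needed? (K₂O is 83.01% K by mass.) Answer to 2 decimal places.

1476.65 lb of product per acre

As K₂O: 159.35 / 0.8301 = 191.965 lb per acre.
Product per acre = 191.965 / 13% = 1476.652 lb.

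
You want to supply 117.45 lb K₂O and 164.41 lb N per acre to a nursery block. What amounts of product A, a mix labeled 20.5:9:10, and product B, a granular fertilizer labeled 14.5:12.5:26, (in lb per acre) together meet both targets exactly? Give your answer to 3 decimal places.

662.793 lb product A, 196.811 lb product B

Per-acre balance (a = product A, b = product B):
K₂O: 0.1·a + 0.26·b = 117.45
N: 0.205·a + 0.145·b = 164.41
Eliminate a: (row1) − 0.1/0.205·(row2) → 0.189268·b = 37.25, so b = 196.8106.
Back-substitute: a = (117.45 − 0.26·196.8106) / 0.1 = 662.7925.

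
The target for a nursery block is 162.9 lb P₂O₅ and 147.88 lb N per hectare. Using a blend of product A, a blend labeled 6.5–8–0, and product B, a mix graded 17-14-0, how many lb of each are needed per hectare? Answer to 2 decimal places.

1553.29 lb product A, 275.98 lb product B

Per-hectare balance (a = product A, b = product B):
P₂O₅: 0.08·a + 0.14·b = 162.9
N: 0.065·a + 0.17·b = 147.88
Eliminate a: (row1) − 0.08/0.065·(row2) → -0.0692308·b = -19.1062, so b = 275.978.
Back-substitute: a = (162.9 − 0.14·275.978) / 0.08 = 1553.289.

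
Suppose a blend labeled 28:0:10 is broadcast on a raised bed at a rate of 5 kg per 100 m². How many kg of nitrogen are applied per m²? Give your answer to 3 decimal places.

0.014 kg N per sq m

nitrogen per 100 m² = 5 × 28% = 1.4 kg.
Convert to per m²: 1.4 × 0.01 = 0.014 kg.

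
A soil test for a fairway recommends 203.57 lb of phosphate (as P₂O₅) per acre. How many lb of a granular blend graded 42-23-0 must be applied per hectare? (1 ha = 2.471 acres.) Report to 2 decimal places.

Product per acre = 203.57 / 23% = 885.087 lb.
Convert to per hectare: 885.087 × 2.471 = 2187.0499 lb.

2187.05 lb of product per hectare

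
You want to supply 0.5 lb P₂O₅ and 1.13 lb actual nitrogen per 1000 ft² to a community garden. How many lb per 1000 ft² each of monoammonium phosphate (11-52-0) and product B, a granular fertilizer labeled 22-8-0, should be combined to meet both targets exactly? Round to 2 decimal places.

0.19 lb monoammonium phosphate, 5.04 lb product B

Per-1000 ft² balance (a = monoammonium phosphate, b = product B):
P₂O₅: 0.52·a + 0.08·b = 0.5
N: 0.11·a + 0.22·b = 1.13
Eliminate a: (row1) − 0.52/0.11·(row2) → -0.96·b = -4.84182, so b = 5.04356.
Back-substitute: a = (0.5 − 0.08·5.04356) / 0.52 = 0.185606.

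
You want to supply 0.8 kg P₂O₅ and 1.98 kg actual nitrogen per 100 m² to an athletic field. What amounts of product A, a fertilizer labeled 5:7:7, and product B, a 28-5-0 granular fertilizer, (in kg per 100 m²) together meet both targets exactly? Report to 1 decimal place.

7.3 kg product A, 5.8 kg product B

Let a = kg of product A, b = kg of product B (per 100 m²).
P₂O₅: 0.07·a + 0.05·b = 0.8
N: 0.05·a + 0.28·b = 1.98
Eliminate b: (row1) − 0.05/0.28·(row2) → 0.0610714·a = 0.446429, so a = 7.30994.
Then b = (1.98 − 0.05·7.30994) / 0.28 = 5.76608.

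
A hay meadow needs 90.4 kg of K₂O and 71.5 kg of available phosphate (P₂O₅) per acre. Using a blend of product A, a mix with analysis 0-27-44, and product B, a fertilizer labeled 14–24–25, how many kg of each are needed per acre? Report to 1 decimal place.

100.3 kg product A, 185.1 kg product B

Per-acre balance (a = product A, b = product B):
K₂O: 0.44·a + 0.25·b = 90.4
P₂O₅: 0.27·a + 0.24·b = 71.5
Eliminate b: (row1) − 0.25/0.24·(row2) → 0.15875·a = 15.9208, so a = 100.289.
Then b = (71.5 − 0.27·100.289) / 0.24 = 185.092.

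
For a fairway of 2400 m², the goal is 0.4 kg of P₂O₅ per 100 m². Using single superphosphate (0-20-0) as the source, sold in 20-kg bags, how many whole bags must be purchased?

Product per 100 m² = 0.4 / 20% = 2 kg.
Total product = 2 × 2400 / 100 = 48 kg.
Bags = ⌈48 / 20⌉ = 3.

3 bags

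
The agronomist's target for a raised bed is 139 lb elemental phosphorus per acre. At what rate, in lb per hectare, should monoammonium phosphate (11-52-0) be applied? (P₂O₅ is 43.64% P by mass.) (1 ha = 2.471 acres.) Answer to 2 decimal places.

As P₂O₅: 139 / 0.4364 = 318.515 lb per acre.
Product per acre = 318.515 / 52% = 612.529 lb.
Convert to per hectare: 612.529 × 2.471 = 1513.559 lb.

1513.56 lb of product per hectare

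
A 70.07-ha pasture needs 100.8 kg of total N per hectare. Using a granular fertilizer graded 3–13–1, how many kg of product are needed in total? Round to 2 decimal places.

Product per hectare = 100.8 / 3% = 3360 kg.
Total product = 3360 × 70.07 = 235435.2 kg.

235435.20 kg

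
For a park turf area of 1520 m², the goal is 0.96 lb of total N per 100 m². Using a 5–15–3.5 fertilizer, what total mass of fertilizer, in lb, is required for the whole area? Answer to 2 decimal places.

291.84 lb

Product per 100 m² = 0.96 / 5% = 19.2 lb.
Total product = 19.2 × 1520 / 100 = 291.84 lb.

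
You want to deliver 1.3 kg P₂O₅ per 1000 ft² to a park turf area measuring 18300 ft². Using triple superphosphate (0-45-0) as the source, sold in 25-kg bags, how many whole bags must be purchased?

3 bags

Product per 1000 ft² = 1.3 / 45% = 2.88889 kg.
Total product = 2.88889 × 18300 / 1000 = 52.8667 kg.
Bags = ⌈52.8667 / 25⌉ = 3.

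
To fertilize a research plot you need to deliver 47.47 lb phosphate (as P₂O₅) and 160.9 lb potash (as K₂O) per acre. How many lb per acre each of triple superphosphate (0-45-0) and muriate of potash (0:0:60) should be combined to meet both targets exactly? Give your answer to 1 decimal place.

105.5 lb triple superphosphate, 268.2 lb muriate of potash

With a, b = lb per acre of triple superphosphate and muriate of potash:
P₂O₅: 0.45·a + 0·b = 47.47
K₂O: 0·a + 0.6·b = 160.9
Solving simultaneously: a = 105.489, b = 268.167.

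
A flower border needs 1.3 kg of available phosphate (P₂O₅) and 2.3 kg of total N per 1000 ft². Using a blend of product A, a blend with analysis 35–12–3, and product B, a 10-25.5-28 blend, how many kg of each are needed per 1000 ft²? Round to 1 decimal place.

5.9 kg product A, 2.3 kg product B

With a, b = kg per 1000 ft² of product A and product B:
P₂O₅: 0.12·a + 0.255·b = 1.3
N: 0.35·a + 0.1·b = 2.3
Eliminate a: (row1) − 0.12/0.35·(row2) → 0.220714·b = 0.511429, so b = 2.31715.
Back-substitute: a = (1.3 − 0.255·2.31715) / 0.12 = 5.90939.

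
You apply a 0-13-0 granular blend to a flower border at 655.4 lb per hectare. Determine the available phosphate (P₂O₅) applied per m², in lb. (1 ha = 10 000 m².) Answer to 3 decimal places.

0.009 lb P₂O₅ per sq m

P₂O₅ per hectare = 655.4 × 13% = 85.202 lb.
Convert to per m²: 85.202 × 0.0001 = 0.0085202 lb.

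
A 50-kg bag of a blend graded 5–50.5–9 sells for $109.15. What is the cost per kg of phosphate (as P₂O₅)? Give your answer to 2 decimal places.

P₂O₅ in bag = 50 × 50.5% = 25.25 kg.
Cost per kg P₂O₅ = $109.15 / 25.25 = $4.3228.

$4.32 per kg P₂O₅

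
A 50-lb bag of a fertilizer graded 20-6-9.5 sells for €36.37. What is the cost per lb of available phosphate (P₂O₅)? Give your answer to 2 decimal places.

P₂O₅ in bag = 50 × 6% = 3 lb.
Cost per lb P₂O₅ = €36.37 / 3 = €12.1233.

€12.12 per lb P₂O₅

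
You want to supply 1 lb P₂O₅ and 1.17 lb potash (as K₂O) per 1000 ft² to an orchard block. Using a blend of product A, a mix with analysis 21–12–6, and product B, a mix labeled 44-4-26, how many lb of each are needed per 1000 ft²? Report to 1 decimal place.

Per-1000 ft² balance (a = product A, b = product B):
P₂O₅: 0.12·a + 0.04·b = 1
K₂O: 0.06·a + 0.26·b = 1.17
From row1: a = (1 − 0.04·b) / 0.12.
Into row2: 0.06·(1 − 0.04·b)/0.12 + 0.26·b = 1.17 → b = 2.79167, a = 7.40278.

7.4 lb product A, 2.8 lb product B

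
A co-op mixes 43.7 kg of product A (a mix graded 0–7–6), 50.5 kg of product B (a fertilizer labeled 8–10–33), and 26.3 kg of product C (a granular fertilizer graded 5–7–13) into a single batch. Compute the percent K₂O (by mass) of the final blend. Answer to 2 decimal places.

18.84% K₂O

Total mass = 43.7 + 50.5 + 26.3 = 120.5 kg.
K₂O mass = 6%×43.7 + 33%×50.5 + 13%×26.3 = 22.706 kg.
% K₂O = 22.706 / 120.5 = 18.8432%.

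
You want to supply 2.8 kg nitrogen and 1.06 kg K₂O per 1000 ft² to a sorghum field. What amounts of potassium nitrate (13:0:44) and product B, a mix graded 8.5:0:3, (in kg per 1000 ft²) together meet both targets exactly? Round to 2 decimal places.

0.18 kg potassium nitrate, 32.66 kg product B

With a, b = kg per 1000 ft² of potassium nitrate and product B:
N: 0.13·a + 0.085·b = 2.8
K₂O: 0.44·a + 0.03·b = 1.06
From row1: a = (2.8 − 0.085·b) / 0.13.
Into row2: 0.44·(2.8 − 0.085·b)/0.13 + 0.03·b = 1.06 → b = 32.6627, a = 0.18209.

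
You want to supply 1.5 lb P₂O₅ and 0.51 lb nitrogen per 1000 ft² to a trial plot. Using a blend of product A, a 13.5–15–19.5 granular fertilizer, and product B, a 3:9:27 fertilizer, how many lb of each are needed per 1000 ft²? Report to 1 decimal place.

0.1 lb product A, 16.5 lb product B

Per-1000 ft² balance (a = product A, b = product B):
P₂O₅: 0.15·a + 0.09·b = 1.5
N: 0.135·a + 0.03·b = 0.51
Eliminate a: (row1) − 0.15/0.135·(row2) → 0.0566667·b = 0.933333, so b = 16.4706.
Back-substitute: a = (1.5 − 0.09·16.4706) / 0.15 = 0.117647.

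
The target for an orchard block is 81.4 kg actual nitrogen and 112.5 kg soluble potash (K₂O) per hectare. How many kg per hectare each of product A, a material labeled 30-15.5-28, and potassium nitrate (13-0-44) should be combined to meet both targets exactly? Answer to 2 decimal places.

Let a = kg of product A, b = kg of potassium nitrate (per hectare).
N: 0.3·a + 0.13·b = 81.4
K₂O: 0.28·a + 0.44·b = 112.5
Eliminate a: (row1) − 0.3/0.28·(row2) → -0.341429·b = -39.1357, so b = 114.623.
Back-substitute: a = (81.4 − 0.13·114.623) / 0.3 = 221.663.

221.66 kg product A, 114.62 kg potassium nitrate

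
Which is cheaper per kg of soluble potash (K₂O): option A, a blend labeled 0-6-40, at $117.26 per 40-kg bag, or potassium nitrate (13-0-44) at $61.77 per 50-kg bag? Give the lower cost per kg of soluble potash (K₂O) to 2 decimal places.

option A: K₂O per bag = 40 × 40% = 16 kg; cost = 117.26 / 16 = $7.3288/kg K₂O.
potassium nitrate: K₂O per bag = 50 × 44% = 22 kg; cost = 61.77 / 22 = $2.8077/kg K₂O.
potassium nitrate is cheaper.

$2.81 per kg K₂O (potassium nitrate)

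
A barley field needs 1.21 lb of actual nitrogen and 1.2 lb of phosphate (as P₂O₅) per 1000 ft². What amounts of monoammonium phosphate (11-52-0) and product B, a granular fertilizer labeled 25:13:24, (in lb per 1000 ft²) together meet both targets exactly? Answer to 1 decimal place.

1.2 lb monoammonium phosphate, 4.3 lb product B

Per-1000 ft² balance (a = monoammonium phosphate, b = product B):
N: 0.11·a + 0.25·b = 1.21
P₂O₅: 0.52·a + 0.13·b = 1.2
Eliminate a: (row1) − 0.11/0.52·(row2) → 0.2225·b = 0.956154, so b = 4.29732.
Back-substitute: a = (1.21 − 0.25·4.29732) / 0.11 = 1.23336.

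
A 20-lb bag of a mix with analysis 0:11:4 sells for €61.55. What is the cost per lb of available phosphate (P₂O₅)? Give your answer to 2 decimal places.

€27.98 per lb P₂O₅

P₂O₅ in bag = 20 × 11% = 2.2 lb.
Cost per lb P₂O₅ = €61.55 / 2.2 = €27.9773.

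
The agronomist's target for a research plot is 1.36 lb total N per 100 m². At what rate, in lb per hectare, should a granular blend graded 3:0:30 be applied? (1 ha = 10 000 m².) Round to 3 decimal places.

Product per 100 m² = 1.36 / 3% = 45.3333 lb.
Convert to per hectare: 45.3333 × 100 = 4533.3333 lb.

4533.333 lb of product per hectare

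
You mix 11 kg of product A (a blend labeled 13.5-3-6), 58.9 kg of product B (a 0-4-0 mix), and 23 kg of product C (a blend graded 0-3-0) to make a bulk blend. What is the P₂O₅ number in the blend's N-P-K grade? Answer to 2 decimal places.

3.63% P₂O₅

Total mass = 11 + 58.9 + 23 = 92.9 kg.
P₂O₅ mass = 3%×11 + 4%×58.9 + 3%×23 = 3.376 kg.
% P₂O₅ = 3.376 / 92.9 = 3.63402%.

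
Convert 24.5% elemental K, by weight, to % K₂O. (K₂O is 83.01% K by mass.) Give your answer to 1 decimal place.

%K₂O = 24.5 / 0.8301 = 29.5145%.

29.5% K₂O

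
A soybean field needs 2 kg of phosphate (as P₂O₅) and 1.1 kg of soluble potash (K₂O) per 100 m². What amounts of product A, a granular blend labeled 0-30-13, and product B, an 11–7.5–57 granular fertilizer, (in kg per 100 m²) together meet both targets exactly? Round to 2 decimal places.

6.56 kg product A, 0.43 kg product B

With a, b = kg per 100 m² of product A and product B:
P₂O₅: 0.3·a + 0.075·b = 2
K₂O: 0.13·a + 0.57·b = 1.1
From row1: a = (2 − 0.075·b) / 0.3.
Into row2: 0.13·(2 − 0.075·b)/0.3 + 0.57·b = 1.1 → b = 0.434109, a = 6.55814.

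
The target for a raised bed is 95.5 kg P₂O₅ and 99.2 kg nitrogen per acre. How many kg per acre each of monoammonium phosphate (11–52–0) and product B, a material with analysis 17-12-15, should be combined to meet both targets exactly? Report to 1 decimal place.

Let a = kg of monoammonium phosphate, b = kg of product B (per acre).
P₂O₅: 0.52·a + 0.12·b = 95.5
N: 0.11·a + 0.17·b = 99.2
From row1: a = (95.5 − 0.12·b) / 0.52.
Into row2: 0.11·(95.5 − 0.12·b)/0.52 + 0.17·b = 99.2 → b = 546.263, a = 57.5931.

57.6 kg monoammonium phosphate, 546.3 kg product B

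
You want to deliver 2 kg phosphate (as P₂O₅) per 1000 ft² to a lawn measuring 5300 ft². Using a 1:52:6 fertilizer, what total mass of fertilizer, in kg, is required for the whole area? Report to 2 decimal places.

Product per 1000 ft² = 2 / 52% = 3.84615 kg.
Total product = 3.84615 × 5300 / 1000 = 20.3846 kg.

20.38 kg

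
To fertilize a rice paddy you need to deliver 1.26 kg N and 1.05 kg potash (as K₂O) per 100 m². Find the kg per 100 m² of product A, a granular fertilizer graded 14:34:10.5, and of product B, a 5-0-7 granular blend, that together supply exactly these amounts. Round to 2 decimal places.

7.85 kg product A, 3.23 kg product B

Per-100 m² balance (a = product A, b = product B):
N: 0.14·a + 0.05·b = 1.26
K₂O: 0.105·a + 0.07·b = 1.05
Eliminate a: (row1) − 0.14/0.105·(row2) → -0.0433333·b = -0.14, so b = 3.23077.
Back-substitute: a = (1.26 − 0.05·3.23077) / 0.14 = 7.84615.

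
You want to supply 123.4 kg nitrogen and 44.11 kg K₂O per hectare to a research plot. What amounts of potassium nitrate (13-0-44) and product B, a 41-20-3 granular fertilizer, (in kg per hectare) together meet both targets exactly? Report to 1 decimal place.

81.5 kg potassium nitrate, 275.1 kg product B

Let a = kg of potassium nitrate, b = kg of product B (per hectare).
N: 0.13·a + 0.41·b = 123.4
K₂O: 0.44·a + 0.03·b = 44.11
Eliminate b: (row1) − 0.41/0.03·(row2) → -5.88333·a = -479.437, so a = 81.4907.
Then b = (44.11 − 0.44·81.4907) / 0.03 = 275.137.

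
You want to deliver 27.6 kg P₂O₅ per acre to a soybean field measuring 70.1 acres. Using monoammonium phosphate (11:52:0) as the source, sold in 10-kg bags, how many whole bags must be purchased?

Product per acre = 27.6 / 52% = 53.0769 kg.
Total product = 53.0769 × 70.1 = 3720.69 kg.
Bags = ⌈3720.69 / 10⌉ = 373.

373 bags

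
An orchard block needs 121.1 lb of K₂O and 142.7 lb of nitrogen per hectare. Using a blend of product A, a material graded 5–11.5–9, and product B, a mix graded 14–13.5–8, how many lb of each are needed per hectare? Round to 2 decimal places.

643.95 lb product A, 789.30 lb product B

Per-hectare balance (a = product A, b = product B):
K₂O: 0.09·a + 0.08·b = 121.1
N: 0.05·a + 0.14·b = 142.7
Eliminate b: (row1) − 0.08/0.14·(row2) → 0.0614286·a = 39.5571, so a = 643.953.
Then b = (142.7 − 0.05·643.953) / 0.14 = 789.302.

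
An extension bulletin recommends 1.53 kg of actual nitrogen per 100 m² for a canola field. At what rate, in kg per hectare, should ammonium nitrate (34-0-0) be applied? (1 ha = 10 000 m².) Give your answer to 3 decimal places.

Product per 100 m² = 1.53 / 34% = 4.5 kg.
Convert to per hectare: 4.5 × 100 = 450 kg.

450.000 kg of product per hectare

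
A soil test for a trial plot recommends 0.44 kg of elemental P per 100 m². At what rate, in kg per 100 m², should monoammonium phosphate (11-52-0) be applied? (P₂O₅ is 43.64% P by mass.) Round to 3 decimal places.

1.939 kg of product per hundred sq m

As P₂O₅: 0.44 / 0.4364 = 1.00825 kg per 100 m².
Product per 100 m² = 1.00825 / 52% = 1.93894 kg.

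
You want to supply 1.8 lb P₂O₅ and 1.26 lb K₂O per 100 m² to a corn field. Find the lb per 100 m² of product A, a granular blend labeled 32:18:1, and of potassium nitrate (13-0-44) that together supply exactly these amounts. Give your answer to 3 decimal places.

Let a = lb of product A, b = lb of potassium nitrate (per 100 m²).
P₂O₅: 0.18·a + 0·b = 1.8
K₂O: 0.01·a + 0.44·b = 1.26
Solving simultaneously: a = 10, b = 2.63636.

10.000 lb product A, 2.636 lb potassium nitrate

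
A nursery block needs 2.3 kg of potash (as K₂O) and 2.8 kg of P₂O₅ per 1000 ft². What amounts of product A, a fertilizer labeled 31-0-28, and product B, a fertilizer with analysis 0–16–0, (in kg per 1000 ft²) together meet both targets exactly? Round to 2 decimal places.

Per-1000 ft² balance (a = product A, b = product B):
K₂O: 0.28·a + 0·b = 2.3
P₂O₅: 0·a + 0.16·b = 2.8
Solving simultaneously: a = 8.21429, b = 17.5.

8.21 kg product A, 17.50 kg product B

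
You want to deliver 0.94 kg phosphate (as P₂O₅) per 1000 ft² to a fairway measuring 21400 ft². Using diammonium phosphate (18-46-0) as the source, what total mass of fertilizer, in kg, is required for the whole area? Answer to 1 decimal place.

43.7 kg

Product per 1000 ft² = 0.94 / 46% = 2.04348 kg.
Total product = 2.04348 × 21400 / 1000 = 43.7304 kg.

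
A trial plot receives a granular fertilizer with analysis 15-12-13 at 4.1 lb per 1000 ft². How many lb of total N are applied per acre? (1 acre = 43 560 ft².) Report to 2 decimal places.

nitrogen per 1000 ft² = 4.1 × 15% = 0.615 lb.
Convert to per acre: 0.615 × 43.56 = 26.7894 lb.

26.79 lb N per acre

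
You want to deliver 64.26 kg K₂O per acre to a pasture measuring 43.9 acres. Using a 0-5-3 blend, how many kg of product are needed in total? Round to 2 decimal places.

Product per acre = 64.26 / 3% = 2142 kg.
Total product = 2142 × 43.9 = 94033.8 kg.

94033.80 kg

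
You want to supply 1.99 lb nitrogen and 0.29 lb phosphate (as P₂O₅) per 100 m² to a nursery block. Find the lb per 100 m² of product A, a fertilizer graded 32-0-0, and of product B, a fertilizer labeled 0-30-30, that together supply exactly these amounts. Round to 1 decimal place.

6.2 lb product A, 1.0 lb product B

Let a = lb of product A, b = lb of product B (per 100 m²).
N: 0.32·a + 0·b = 1.99
P₂O₅: 0·a + 0.3·b = 0.29
Solving simultaneously: a = 6.21875, b = 0.966667.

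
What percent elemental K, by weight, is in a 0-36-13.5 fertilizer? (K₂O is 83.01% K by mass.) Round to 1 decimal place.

%K = 13.5 × 0.8301 = 11.2063%.

11.2% K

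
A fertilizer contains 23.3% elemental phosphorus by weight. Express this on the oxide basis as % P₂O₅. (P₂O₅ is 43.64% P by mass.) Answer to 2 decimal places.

53.39% P₂O₅

%P₂O₅ = 23.3 / 0.4364 = 53.3914%.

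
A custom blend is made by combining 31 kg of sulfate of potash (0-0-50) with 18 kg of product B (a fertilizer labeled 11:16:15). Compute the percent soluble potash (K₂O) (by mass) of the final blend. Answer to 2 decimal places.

37.14% K₂O

Total mass = 31 + 18 = 49 kg.
K₂O mass = 50%×31 + 15%×18 = 18.2 kg.
% K₂O = 18.2 / 49 = 37.1429%.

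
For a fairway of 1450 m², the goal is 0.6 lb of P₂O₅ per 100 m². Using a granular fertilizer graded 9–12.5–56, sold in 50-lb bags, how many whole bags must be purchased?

2 bags

Product per 100 m² = 0.6 / 12.5% = 4.8 lb.
Total product = 4.8 × 1450 / 100 = 69.6 lb.
Bags = ⌈69.6 / 50⌉ = 2.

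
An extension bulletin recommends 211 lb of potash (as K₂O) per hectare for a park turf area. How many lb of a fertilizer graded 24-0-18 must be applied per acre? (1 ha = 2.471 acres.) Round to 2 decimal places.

Product per hectare = 211 / 18% = 1172.22 lb.
Convert to per acre: 1172.22 × 0.404694 = 474.392 lb.

474.39 lb of product per acre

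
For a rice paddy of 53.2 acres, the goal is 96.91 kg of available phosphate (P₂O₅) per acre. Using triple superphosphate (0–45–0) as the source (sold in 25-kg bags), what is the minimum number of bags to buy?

Product per acre = 96.91 / 45% = 215.356 kg.
Total product = 215.356 × 53.2 = 11456.9 kg.
Bags = ⌈11456.9 / 25⌉ = 459.

459 bags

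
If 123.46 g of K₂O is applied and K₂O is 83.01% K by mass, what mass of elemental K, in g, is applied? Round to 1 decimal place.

102.5 g K

K = 123.46 × 0.8301 = 102.484 g.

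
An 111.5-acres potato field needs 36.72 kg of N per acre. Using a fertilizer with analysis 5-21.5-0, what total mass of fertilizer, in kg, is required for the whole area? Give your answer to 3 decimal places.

81885.600 kg

Product per acre = 36.72 / 5% = 734.4 kg.
Total product = 734.4 × 111.5 = 81885.6 kg.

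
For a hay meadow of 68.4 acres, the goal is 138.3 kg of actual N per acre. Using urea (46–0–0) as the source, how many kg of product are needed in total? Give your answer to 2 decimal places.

Product per acre = 138.3 / 46% = 300.652 kg.
Total product = 300.652 × 68.4 = 20564.609 kg.

20564.61 kg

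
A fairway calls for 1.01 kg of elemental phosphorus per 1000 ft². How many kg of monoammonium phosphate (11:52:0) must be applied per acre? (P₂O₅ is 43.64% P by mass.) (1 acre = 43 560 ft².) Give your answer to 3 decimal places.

193.875 kg of product per acre

As P₂O₅: 1.01 / 0.4364 = 2.31439 kg per 1000 ft².
Product per 1000 ft² = 2.31439 / 52% = 4.45075 kg.
Convert to per acre: 4.45075 × 43.56 = 193.8747 kg.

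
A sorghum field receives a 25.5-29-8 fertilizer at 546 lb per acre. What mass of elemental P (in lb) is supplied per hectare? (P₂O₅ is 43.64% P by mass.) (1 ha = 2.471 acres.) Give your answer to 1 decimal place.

P₂O₅ per acre = 546 × 29% = 158.34 lb.
Elemental P = 158.34 × 0.4364 = 69.0996 lb per acre.
Convert to per hectare: 69.0996 × 2.471 = 170.745 lb.

170.7 lb P per hectare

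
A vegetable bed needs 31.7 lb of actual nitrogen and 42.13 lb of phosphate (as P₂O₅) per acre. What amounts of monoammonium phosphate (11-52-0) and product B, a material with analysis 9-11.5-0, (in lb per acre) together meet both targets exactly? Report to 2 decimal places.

4.28 lb monoammonium phosphate, 346.99 lb product B

Per-acre balance (a = monoammonium phosphate, b = product B):
N: 0.11·a + 0.09·b = 31.7
P₂O₅: 0.52·a + 0.115·b = 42.13
From row1: a = (31.7 − 0.09·b) / 0.11.
Into row2: 0.52·(31.7 − 0.09·b)/0.11 + 0.115·b = 42.13 → b = 346.9898, a = 4.28111.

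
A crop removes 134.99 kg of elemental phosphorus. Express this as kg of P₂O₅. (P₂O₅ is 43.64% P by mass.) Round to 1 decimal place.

309.3 kg P₂O₅

P₂O₅ = 134.99 / 0.4364 = 309.326 kg.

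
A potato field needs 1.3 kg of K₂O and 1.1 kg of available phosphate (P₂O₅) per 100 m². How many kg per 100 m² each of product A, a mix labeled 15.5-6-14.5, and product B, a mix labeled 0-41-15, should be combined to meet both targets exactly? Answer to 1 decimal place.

7.3 kg product A, 1.6 kg product B

Let a = kg of product A, b = kg of product B (per 100 m²).
K₂O: 0.145·a + 0.15·b = 1.3
P₂O₅: 0.06·a + 0.41·b = 1.1
Solving simultaneously: a = 7.29435, b = 1.61546.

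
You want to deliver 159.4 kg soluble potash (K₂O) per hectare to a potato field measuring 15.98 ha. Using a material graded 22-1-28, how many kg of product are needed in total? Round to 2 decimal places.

9097.19 kg

Product per hectare = 159.4 / 28% = 569.286 kg.
Total product = 569.286 × 15.98 = 9097.186 kg.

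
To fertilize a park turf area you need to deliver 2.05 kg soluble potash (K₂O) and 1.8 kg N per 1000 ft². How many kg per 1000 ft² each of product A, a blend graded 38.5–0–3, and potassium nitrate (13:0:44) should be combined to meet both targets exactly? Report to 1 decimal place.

Per-1000 ft² balance (a = product A, b = potassium nitrate):
K₂O: 0.03·a + 0.44·b = 2.05
N: 0.385·a + 0.13·b = 1.8
Solving simultaneously: a = 3.17523, b = 4.4426.

3.2 kg product A, 4.4 kg potassium nitrate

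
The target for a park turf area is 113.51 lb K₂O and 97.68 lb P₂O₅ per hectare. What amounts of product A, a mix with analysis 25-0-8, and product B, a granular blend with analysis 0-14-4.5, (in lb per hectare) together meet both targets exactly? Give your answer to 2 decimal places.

Per-hectare balance (a = product A, b = product B):
K₂O: 0.08·a + 0.045·b = 113.51
P₂O₅: 0·a + 0.14·b = 97.68
Solving simultaneously: a = 1026.411, b = 697.714.

1026.41 lb product A, 697.71 lb product B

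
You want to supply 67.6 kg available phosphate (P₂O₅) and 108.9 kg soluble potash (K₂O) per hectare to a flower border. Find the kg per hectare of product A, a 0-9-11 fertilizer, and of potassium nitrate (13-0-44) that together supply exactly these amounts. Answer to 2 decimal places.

751.11 kg product A, 59.72 kg potassium nitrate

Per-hectare balance (a = product A, b = potassium nitrate):
P₂O₅: 0.09·a + 0·b = 67.6
K₂O: 0.11·a + 0.44·b = 108.9
Eliminate a: (row1) − 0.09/0.11·(row2) → -0.36·b = -21.5, so b = 59.7222.
Back-substitute: a = (67.6 − 0·59.7222) / 0.09 = 751.111.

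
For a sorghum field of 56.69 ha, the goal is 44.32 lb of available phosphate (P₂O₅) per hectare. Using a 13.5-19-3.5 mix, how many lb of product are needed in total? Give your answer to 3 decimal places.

Product per hectare = 44.32 / 19% = 233.263 lb.
Total product = 233.263 × 56.69 = 13223.6884 lb.

13223.688 lb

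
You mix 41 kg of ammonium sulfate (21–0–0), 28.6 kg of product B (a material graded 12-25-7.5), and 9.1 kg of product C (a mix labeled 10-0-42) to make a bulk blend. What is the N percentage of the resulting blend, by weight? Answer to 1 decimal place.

16.5% N

Total mass = 41 + 28.6 + 9.1 = 78.7 kg.
N mass = 21%×41 + 12%×28.6 + 10%×9.1 = 12.952 kg.
% N = 12.952 / 78.7 = 16.4574%.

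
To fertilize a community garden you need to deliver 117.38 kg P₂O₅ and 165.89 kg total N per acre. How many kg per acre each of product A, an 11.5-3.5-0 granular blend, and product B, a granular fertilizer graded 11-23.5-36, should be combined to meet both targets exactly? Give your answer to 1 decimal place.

With a, b = kg per acre of product A and product B:
P₂O₅: 0.035·a + 0.235·b = 117.38
N: 0.115·a + 0.11·b = 165.89
From row1: a = (117.38 − 0.235·b) / 0.035.
Into row2: 0.115·(117.38 − 0.235·b)/0.035 + 0.11·b = 165.89 → b = 331.933, a = 1125.02.

1125.0 kg product A, 331.9 kg product B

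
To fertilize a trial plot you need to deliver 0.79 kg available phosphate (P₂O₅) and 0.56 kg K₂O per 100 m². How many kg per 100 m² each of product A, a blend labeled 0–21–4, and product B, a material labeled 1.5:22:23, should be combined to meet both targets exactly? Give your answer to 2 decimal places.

1.48 kg product A, 2.18 kg product B

Per-100 m² balance (a = product A, b = product B):
P₂O₅: 0.21·a + 0.22·b = 0.79
K₂O: 0.04·a + 0.23·b = 0.56
Eliminate b: (row1) − 0.22/0.23·(row2) → 0.171739·a = 0.254348, so a = 1.48101.
Then b = (0.56 − 0.04·1.48101) / 0.23 = 2.17722.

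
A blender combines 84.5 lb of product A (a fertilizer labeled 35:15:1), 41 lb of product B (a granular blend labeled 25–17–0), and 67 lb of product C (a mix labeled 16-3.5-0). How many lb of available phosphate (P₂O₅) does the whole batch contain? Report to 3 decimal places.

21.990 lb P₂O₅

P₂O₅ mass = 15%×84.5 + 17%×41 + 3.5%×67 = 21.99 lb.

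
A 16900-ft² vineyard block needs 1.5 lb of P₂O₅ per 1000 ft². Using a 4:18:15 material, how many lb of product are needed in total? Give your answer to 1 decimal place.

Product per 1000 ft² = 1.5 / 18% = 8.33333 lb.
Total product = 8.33333 × 16900 / 1000 = 140.833 lb.

140.8 lb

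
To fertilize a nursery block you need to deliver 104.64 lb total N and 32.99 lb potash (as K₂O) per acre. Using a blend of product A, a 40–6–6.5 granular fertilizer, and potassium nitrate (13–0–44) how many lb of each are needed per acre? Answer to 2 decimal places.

With a, b = lb per acre of product A and potassium nitrate:
N: 0.4·a + 0.13·b = 104.64
K₂O: 0.065·a + 0.44·b = 32.99
From row1: a = (104.64 − 0.13·b) / 0.4.
Into row2: 0.065·(104.64 − 0.13·b)/0.4 + 0.44·b = 32.99 → b = 38.1641, a = 249.197.

249.20 lb product A, 38.16 lb potassium nitrate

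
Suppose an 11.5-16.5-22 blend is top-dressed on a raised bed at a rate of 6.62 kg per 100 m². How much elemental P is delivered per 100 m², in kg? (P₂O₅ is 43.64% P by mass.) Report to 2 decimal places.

P₂O₅ per 100 m² = 6.62 × 16.5% = 1.0923 kg.
Elemental P = 1.0923 × 0.4364 = 0.47668 kg per 100 m².

0.48 kg P per hundred sq m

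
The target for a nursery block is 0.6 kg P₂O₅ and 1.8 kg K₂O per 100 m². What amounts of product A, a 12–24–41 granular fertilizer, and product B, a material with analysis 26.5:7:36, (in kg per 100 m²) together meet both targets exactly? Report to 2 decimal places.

With a, b = kg per 100 m² of product A and product B:
P₂O₅: 0.24·a + 0.07·b = 0.6
K₂O: 0.41·a + 0.36·b = 1.8
Solving simultaneously: a = 1.55979, b = 3.22357.

1.56 kg product A, 3.22 kg product B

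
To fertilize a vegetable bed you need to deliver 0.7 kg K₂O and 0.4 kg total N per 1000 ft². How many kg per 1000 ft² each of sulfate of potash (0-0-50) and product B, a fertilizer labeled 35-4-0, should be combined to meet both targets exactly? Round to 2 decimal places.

Per-1000 ft² balance (a = sulfate of potash, b = product B):
K₂O: 0.5·a + 0·b = 0.7
N: 0·a + 0.35·b = 0.4
Solving simultaneously: a = 1.4, b = 1.14286.

1.40 kg sulfate of potash, 1.14 kg product B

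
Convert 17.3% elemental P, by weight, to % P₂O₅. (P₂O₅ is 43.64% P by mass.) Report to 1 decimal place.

39.6% P₂O₅

%P₂O₅ = 17.3 / 0.4364 = 39.6425%.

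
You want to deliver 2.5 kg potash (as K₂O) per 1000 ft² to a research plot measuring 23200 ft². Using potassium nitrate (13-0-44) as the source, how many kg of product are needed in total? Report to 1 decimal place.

Product per 1000 ft² = 2.5 / 44% = 5.68182 kg.
Total product = 5.68182 × 23200 / 1000 = 131.818 kg.

131.8 kg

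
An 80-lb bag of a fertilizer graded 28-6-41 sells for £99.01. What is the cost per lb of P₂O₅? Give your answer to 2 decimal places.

£20.63 per lb P₂O₅

P₂O₅ in bag = 80 × 6% = 4.8 lb.
Cost per lb P₂O₅ = £99.01 / 4.8 = £20.6271.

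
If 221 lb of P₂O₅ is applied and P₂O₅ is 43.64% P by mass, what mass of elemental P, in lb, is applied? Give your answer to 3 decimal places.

P = 221 × 0.4364 = 96.4444 lb.

96.444 lb P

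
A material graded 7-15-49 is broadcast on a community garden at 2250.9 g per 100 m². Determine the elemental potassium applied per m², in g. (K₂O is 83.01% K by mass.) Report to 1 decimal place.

9.2 g K per sq m

K₂O per 100 m² = 2250.9 × 49% = 1102.94 g.
Elemental K = 1102.94 × 0.8301 = 915.551 g per 100 m².
Convert to per m²: 915.551 × 0.01 = 9.15551 g.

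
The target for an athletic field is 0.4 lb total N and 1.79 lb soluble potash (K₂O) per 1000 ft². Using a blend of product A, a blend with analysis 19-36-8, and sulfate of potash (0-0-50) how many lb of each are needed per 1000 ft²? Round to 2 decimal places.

2.11 lb product A, 3.24 lb sulfate of potash

Let a = lb of product A, b = lb of sulfate of potash (per 1000 ft²).
N: 0.19·a + 0·b = 0.4
K₂O: 0.08·a + 0.5·b = 1.79
From row1: a = (0.4 − 0·b) / 0.19.
Into row2: 0.08·(0.4 − 0·b)/0.19 + 0.5·b = 1.79 → b = 3.24316, a = 2.10526.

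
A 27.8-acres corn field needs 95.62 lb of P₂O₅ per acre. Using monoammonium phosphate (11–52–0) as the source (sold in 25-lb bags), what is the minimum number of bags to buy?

Product per acre = 95.62 / 52% = 183.885 lb.
Total product = 183.885 × 27.8 = 5111.99 lb.
Bags = ⌈5111.99 / 25⌉ = 205.

205 bags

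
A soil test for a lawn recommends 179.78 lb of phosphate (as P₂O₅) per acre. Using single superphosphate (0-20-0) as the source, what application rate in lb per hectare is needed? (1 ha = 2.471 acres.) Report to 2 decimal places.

Product per acre = 179.78 / 20% = 898.9 lb.
Convert to per hectare: 898.9 × 2.471 = 2221.182 lb.

2221.18 lb of product per hectare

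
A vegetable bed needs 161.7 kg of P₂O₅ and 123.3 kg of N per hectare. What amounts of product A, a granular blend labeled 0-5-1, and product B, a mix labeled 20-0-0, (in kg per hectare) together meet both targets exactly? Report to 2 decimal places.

With a, b = kg per hectare of product A and product B:
P₂O₅: 0.05·a + 0·b = 161.7
N: 0·a + 0.2·b = 123.3
Solving simultaneously: a = 3234, b = 616.5.

3234.00 kg product A, 616.50 kg product B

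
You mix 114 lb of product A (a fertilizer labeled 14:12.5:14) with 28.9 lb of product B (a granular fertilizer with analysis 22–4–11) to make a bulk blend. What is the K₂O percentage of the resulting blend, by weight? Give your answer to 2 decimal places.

Total mass = 114 + 28.9 = 142.9 lb.
K₂O mass = 14%×114 + 11%×28.9 = 19.139 lb.
% K₂O = 19.139 / 142.9 = 13.3933%.

13.39% K₂O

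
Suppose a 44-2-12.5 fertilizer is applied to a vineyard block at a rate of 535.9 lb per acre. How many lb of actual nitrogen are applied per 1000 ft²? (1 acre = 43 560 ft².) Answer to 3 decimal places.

nitrogen per acre = 535.9 × 44% = 235.796 lb.
Convert to per 1000 ft²: 235.796 × 0.0229568 = 5.41313 lb.

5.413 lb N per thousand sq ft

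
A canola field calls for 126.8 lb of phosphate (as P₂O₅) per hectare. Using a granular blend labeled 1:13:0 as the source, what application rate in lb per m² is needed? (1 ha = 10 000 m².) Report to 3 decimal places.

0.098 lb of product per sq m

Product per hectare = 126.8 / 13% = 975.385 lb.
Convert to per m²: 975.385 × 0.0001 = 0.0975385 lb.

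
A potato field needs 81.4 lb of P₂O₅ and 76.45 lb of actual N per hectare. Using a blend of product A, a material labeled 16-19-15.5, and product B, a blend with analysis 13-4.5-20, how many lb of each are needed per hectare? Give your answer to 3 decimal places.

Per-hectare balance (a = product A, b = product B):
P₂O₅: 0.19·a + 0.045·b = 81.4
N: 0.16·a + 0.13·b = 76.45
From row1: a = (81.4 − 0.045·b) / 0.19.
Into row2: 0.16·(81.4 − 0.045·b)/0.19 + 0.13·b = 76.45 → b = 85.8, a = 408.1.

408.100 lb product A, 85.800 lb product B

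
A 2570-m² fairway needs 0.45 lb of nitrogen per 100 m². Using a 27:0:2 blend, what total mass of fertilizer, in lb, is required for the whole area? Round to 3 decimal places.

42.833 lb

Product per 100 m² = 0.45 / 27% = 1.66667 lb.
Total product = 1.66667 × 2570 / 100 = 42.8333 lb.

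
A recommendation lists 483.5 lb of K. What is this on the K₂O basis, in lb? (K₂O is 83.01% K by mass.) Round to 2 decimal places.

K₂O = 483.5 / 0.8301 = 582.4599 lb.

582.46 lb K₂O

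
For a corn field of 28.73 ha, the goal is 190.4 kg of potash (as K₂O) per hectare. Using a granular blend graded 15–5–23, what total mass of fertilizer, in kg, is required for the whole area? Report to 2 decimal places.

Product per hectare = 190.4 / 23% = 827.826 kg.
Total product = 827.826 × 28.73 = 23783.443 kg.

23783.44 kg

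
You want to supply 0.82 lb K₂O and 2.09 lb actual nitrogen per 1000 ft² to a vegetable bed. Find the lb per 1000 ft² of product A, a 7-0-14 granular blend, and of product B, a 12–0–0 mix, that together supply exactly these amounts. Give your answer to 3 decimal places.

5.857 lb product A, 14.000 lb product B

Let a = lb of product A, b = lb of product B (per 1000 ft²).
K₂O: 0.14·a + 0·b = 0.82
N: 0.07·a + 0.12·b = 2.09
Eliminate b: (row1) − 0/0.12·(row2) → 0.14·a = 0.82, so a = 5.85714.
Then b = (2.09 − 0.07·5.85714) / 0.12 = 14.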